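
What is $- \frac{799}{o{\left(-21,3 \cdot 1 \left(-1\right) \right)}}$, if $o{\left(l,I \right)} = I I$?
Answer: $- \frac{799}{9} \approx -88.778$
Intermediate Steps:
$o{\left(l,I \right)} = I^{2}$
$- \frac{799}{o{\left(-21,3 \cdot 1 \left(-1\right) \right)}} = - \frac{799}{\left(3 \cdot 1 \left(-1\right)\right)^{2}} = - \frac{799}{\left(3 \left(-1\right)\right)^{2}} = - \frac{799}{\left(-3\right)^{2}} = - \frac{799}{9}$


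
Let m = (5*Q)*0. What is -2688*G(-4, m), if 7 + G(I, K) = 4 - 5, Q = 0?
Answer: 21504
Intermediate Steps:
m = 0 (m = (5*0)*0 = 0*0 = 0)
G(I, K) = -8 (G(I, K) = -7 + (4 - 5) = -7 - 1 = -8)
-2688*G(-4, m) = -2688*(-8) = 21504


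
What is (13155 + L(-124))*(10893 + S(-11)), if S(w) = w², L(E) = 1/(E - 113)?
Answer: 34338722276/237 ≈ 1.4489e+8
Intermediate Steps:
L(E) = 1/(-113 + E)
(13155 + L(-124))*(10893 + S(-11)) = (13155 + 1/(-113 - 124))*(10893 + (-11)²) = (13155 + 1/(-237))*(10893 + 121) = (13155 - 1/237)*11014 = (3117734/237)*11014 = 34338722276/237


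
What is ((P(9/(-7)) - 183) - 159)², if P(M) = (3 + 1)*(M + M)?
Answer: 6081156/49 ≈ 1.2411e+5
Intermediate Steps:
P(M) = 8*M (P(M) = 4*(2*M) = 8*M)
((P(9/(-7)) - 183) - 159)² = ((8*(9/(-7)) - 183) - 159)² = ((8*(9*(-⅐)) - 183) - 159)² = ((8*(-9/7) - 183) - 159)² = ((-72/7 - 183) - 159)² = (-1353/7 - 159)² = (-2466/7)² = 6081156/49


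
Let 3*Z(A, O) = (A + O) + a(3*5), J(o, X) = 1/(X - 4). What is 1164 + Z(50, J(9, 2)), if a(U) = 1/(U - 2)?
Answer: 92081/78 ≈ 1180.5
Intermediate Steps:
J(o, X) = 1/(-4 + X)
a(U) = 1/(-2 + U)
Z(A, O) = 1/39 + A/3 + O/3 (Z(A, O) = ((A + O) + 1/(-2 + 3*5))/3 = ((A + O) + 1/(-2 + 15))/3 = ((A + O) + 1/13)/3 = (1/13 + A + O)/3 = 1/39 + A/3 + O/3)
1164 + Z(50, J(9, 2)) = 1164 + (1/39 + (⅓)*50 + 1/(3*(-4 + 2))) = 1164 + (1/39 + 50/3 + (⅓)/(-2)) = 1164 + (1/39 + 50/3 + (⅓)*(-½)) = 1164 + (1/39 + 50/3 - ⅙) = 1164 + 1289/78 = 92081/78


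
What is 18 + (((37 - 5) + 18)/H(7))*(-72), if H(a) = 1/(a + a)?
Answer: -50382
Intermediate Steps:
H(a) = 1/(2*a)
18 + (((37 - 5) + 18)/H(7))*(-72) = 18 + (((37 - 5) + 18)/(((½)/7)))*(-72) = 18 + ((32 + 18)/(((½)*(⅐))))*(-72) = 18 + (50/(1/14))*(-72) = 18 + (50*14)*(-72) = 18 + 700*(-72) = 18 - 50400 = -50382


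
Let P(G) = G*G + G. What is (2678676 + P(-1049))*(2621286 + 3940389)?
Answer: 24790191876900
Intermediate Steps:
P(G) = G + G**2 (P(G) = G**2 + G = G + G**2)
(2678676 + P(-1049))*(2621286 + 3940389) = (2678676 - 1049*(1 - 1049))*(2621286 + 3940389) = (2678676 - 1049*(-1048))*6561675 = (2678676 + 1099352)*6561675 = 3778028*6561675 = 24790191876900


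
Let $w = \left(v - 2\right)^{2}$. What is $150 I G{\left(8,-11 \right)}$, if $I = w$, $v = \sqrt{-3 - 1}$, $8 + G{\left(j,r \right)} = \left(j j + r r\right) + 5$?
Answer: $- 218400 i \approx - 2.184 \cdot 10^{5} i$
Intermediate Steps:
$G{\left(j,r \right)} = -3 + j^{2} + r^{2}$ ($G{\left(j,r \right)} = -8 + \left(\left(j j + r r\right) + 5\right) = -8 + \left(\left(j^{2} + r^{2}\right) + 5\right) = -8 + \left(5 + j^{2} + r^{2}\right) = -3 + j^{2} + r^{2}$)
$v = 2 i$ ($v = \sqrt{-4} = 2 i \approx 2.0 i$)
$w = \left(-2 + 2 i\right)^{2}$ ($w = \left(2 i - 2\right)^{2} = \left(-2 + 2 i\right)^{2} \approx - 8.0 i$)
$I = - 8 i \approx - 8.0 i$
$150 I G{\left(8,-11 \right)} = 150 \left(- 8 i\right) \left(-3 + 8^{2} + \left(-11\right)^{2}\right) = - 1200 i \left(-3 + 64 + 121\right) = - 1200 i 182 = - 218400 i$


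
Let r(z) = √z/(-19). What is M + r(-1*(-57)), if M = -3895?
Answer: -3895 - √57/19 ≈ -3895.4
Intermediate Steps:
r(z) = -√z/19
M + r(-1*(-57)) = -3895 - √57/19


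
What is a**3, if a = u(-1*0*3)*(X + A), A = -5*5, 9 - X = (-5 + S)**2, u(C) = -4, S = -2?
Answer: 17576000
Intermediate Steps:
X = -40 (X = 9 - (-5 - 2)**2 = 9 - 1*(-7)**2 = 9 - 1*49 = 9 - 49 = -40)
A = -25
a = 260 (a = -4*(-40 - 25) = -4*(-65) = 260)
a**3 = 260**3 = 17576000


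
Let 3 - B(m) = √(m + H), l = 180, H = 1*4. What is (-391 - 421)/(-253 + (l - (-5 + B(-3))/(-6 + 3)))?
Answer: 406/37 ≈ 10.973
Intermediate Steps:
H = 4
B(m) = 3 - √(4 + m) (B(m) = 3 - √(m + 4) = 3 - √(4 + m))
(-391 - 421)/(-253 + (l - (-5 + B(-3))/(-6 + 3))) = (-391 - 421)/(-253 + (180 - (-5 + (3 - √(4 - 3)))/(-6 + 3))) = -812/(-253 + (180 - (-5 + (3 - √1))/(-3))) = -812/(-253 + (180 - (-5 + (3 - 1*1))*(-1)/3)) = -812/(-253 + (180 - (-5 + (3 - 1))*(-1)/3)) = -812/(-253 + (180 - (-5 + 2)*(-1)/3)) = -812/(-253 + (180 - (-3)*(-1)/3)) = -812/(-253 + (180 - 1*1)) = -812/(-253 + (180 - 1)) = -812/(-253 + 179) = -812/(-74) = -812*(-1/74) = 406/37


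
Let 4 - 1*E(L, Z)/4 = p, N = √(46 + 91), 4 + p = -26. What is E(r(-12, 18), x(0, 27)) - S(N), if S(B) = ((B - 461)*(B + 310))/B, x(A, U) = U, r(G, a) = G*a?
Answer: 287 + 142773*√137/137 ≈ 12485.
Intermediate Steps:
p = -30 (p = -4 - 26 = -30)
N = √137 ≈ 11.705
E(L, Z) = 136 (E(L, Z) = 16 - 4*(-30) = 16 + 120 = 136)
S(B) = (-461 + B)*(310 + B)/B (S(B) = ((-461 + B)*(310 + B))/B = (-461 + B)*(310 + B)/B)
E(r(-12, 18), x(0, 27)) - S(N) = 136 - (-151 + √137 - 142910*√137/137) = 136 - (-151 - 142773*√137/137) = 136 + (151 + 142773*√137/137) = 287 + 142773*√137/137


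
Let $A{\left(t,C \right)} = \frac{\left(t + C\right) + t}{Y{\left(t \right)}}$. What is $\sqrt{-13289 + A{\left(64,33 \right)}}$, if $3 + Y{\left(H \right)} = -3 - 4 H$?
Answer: $\frac{i \sqrt{912252298}}{262} \approx 115.28 i$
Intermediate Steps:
$Y{\left(H \right)} = -6 - 4 H$ ($Y{\left(H \right)} = -3 - \left(3 + 4 H\right) = -6 - 4 H$)
$A{\left(t,C \right)} = \frac{C + 2 t}{-6 - 4 t}$ ($A{\left(t,C \right)} = \frac{\left(t + C\right) + t}{-6 - 4 t} = \frac{\left(C + t\right) + t}{-6 - 4 t} = \frac{C + 2 t}{-6 - 4 t}$)
$\sqrt{-13289 + A{\left(64,33 \right)}} = \sqrt{-13289 + \frac{\left(-1\right) 33 - 128}{2 \left(3 + 2 \cdot 64\right)}} = \sqrt{-13289 + \frac{-33 - 128}{2 \left(3 + 128\right)}} = \sqrt{-13289 + \frac{1}{2} \cdot \frac{1}{131} \left(-161\right)} = \sqrt{-13289 - \frac{161}{262}} = \sqrt{- \frac{3481879}{262}} = \frac{i \sqrt{912252298}}{262}$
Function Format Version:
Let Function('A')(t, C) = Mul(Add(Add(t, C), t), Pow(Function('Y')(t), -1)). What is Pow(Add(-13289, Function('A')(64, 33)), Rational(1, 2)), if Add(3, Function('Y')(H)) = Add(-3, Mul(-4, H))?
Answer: Mul(Rational(1, 262), I, Pow(912252298, Rational(1, 2))) ≈ Mul(115.28, I)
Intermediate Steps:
Function('Y')(H) = Add(-6, Mul(-4, H)) (Function('Y')(H) = Add(-3, Add(-3, Mul(-4, H))) = Add(-6, Mul(-4, H)))
Function('A')(t, C) = Mul(Pow(Add(-6, Mul(-4, t)), -1), Add(C, Mul(2, t))) (Function('A')(t, C) = Mul(Add(Add(t, C), t), Pow(Add(-6, Mul(-4, t)), -1)) = Mul(Add(Add(C, t), t), Pow(Add(-6, Mul(-4, t)), -1)) = Mul(Add(C, Mul(2, t)), Pow(Add(-6, Mul(-4, t)), -1)) = Mul(Pow(Add(-6, Mul(-4, t)), -1), Add(C, Mul(2, t))))
Pow(Add(-13289, Function('A')(64, 33)), Rational(1, 2)) = Pow(Add(-13289, Mul(Rational(1, 2), Pow(Add(3, Mul(2, 64)), -1), Add(Mul(-1, 33), Mul(-2, 64)))), Rational(1, 2)) = Pow(Add(-13289, Mul(Rational(1, 2), Pow(Add(3, 128), -1), Add(-33, -128))), Rational(1, 2)) = Pow(Add(-13289, Mul(Rational(1, 2), Pow(131, -1), -161)), Rational(1, 2)) = Pow(Add(-13289, Mul(Rational(1, 2), Rational(1, 131), -161)), Rational(1, 2)) = Pow(Add(-13289, Rational(-161, 262)), Rational(1, 2)) = Pow(Rational(-3481879, 262), Rational(1, 2)) = Mul(Rational(1, 262), I, Pow(912252298, Rational(1, 2)))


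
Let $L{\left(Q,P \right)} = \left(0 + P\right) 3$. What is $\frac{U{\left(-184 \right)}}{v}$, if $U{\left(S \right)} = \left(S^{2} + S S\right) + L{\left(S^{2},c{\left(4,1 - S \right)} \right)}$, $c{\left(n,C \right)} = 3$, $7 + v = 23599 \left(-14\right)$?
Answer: $- \frac{67721}{330393} \approx -0.20497$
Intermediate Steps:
$v = -330393$ ($v = -7 + 23599 \left(-14\right) = -7 - 330386 = -330393$)
$L{\left(Q,P \right)} = 3 P$ ($L{\left(Q,P \right)} = P 3 = 3 P$)
$U{\left(S \right)} = 9 + 2 S^{2}$ ($U{\left(S \right)} = \left(S^{2} + S S\right) + 3 \cdot 3 = \left(S^{2} + S^{2}\right) + 9 = 2 S^{2} + 9 = 9 + 2 S^{2}$)
$\frac{U{\left(-184 \right)}}{v} = \frac{9 + 2 \left(-184\right)^{2}}{-330393} = \left(9 + 2 \cdot 33856\right) \left(- \frac{1}{330393}\right) = \left(9 + 67712\right) \left(- \frac{1}{330393}\right) = 67721 \left(- \frac{1}{330393}\right) = - \frac{67721}{330393}$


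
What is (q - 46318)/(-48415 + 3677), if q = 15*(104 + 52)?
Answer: 21989/22369 ≈ 0.98301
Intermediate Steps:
q = 2340 (q = 15*156 = 2340)
(q - 46318)/(-48415 + 3677) = (2340 - 46318)/(-48415 + 3677) = -43978/(-44738) = -43978*(-1/44738) = 21989/22369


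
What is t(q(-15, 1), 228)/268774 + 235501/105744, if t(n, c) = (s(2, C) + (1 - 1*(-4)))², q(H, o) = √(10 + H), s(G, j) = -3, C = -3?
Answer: 31648484375/14210618928 ≈ 2.2271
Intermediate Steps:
t(n, c) = 4 (t(n, c) = (-3 + (1 - 1*(-4)))² = (-3 + (1 + 4))² = (-3 + 5)² = 2² = 4)
t(q(-15, 1), 228)/268774 + 235501/105744 = 4/268774 + 235501/105744 = 4*(1/268774) + 235501*(1/105744) = 2/134387 + 235501/105744 = 31648484375/14210618928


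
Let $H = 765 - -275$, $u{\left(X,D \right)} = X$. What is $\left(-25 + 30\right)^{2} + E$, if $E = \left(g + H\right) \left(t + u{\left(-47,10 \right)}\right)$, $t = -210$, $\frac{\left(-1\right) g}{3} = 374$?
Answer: $21099$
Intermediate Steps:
$g = -1122$ ($g = \left(-3\right) 374 = -1122$)
$H = 1040$ ($H = 765 + 275 = 1040$)
$E = 21074$ ($E = \left(-1122 + 1040\right) \left(-210 - 47\right) = \left(-82\right) \left(-257\right) = 21074$)
$\left(-25 + 30\right)^{2} + E = \left(-25 + 30\right)^{2} + 21074 = 5^{2} + 21074 = 25 + 21074 = 21099$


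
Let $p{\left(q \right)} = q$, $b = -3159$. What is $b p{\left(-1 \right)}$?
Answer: $3159$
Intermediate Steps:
$b p{\left(-1 \right)} = \left(-3159\right) \left(-1\right) = 3159$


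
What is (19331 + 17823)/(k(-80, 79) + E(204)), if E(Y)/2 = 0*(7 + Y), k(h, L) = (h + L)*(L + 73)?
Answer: -18577/76 ≈ -244.43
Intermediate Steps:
k(h, L) = (73 + L)*(L + h) (k(h, L) = (L + h)*(73 + L) = (73 + L)*(L + h))
E(Y) = 0 (E(Y) = 2*(0*(7 + Y)) = 2*0 = 0)
(19331 + 17823)/(k(-80, 79) + E(204)) = (19331 + 17823)/((79² + 73*79 + 73*(-80) + 79*(-80)) + 0) = 37154/((6241 + 5767 - 5840 - 6320) + 0) = 37154/(-152 + 0) = 37154/(-152) = 37154*(-1/152) = -18577/76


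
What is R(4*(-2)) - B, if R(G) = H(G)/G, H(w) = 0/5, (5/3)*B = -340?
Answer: 204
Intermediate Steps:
B = -204 (B = (⅗)*(-340) = -204)
H(w) = 0 (H(w) = 0*(⅕) = 0)
R(G) = 0 (R(G) = 0/G = 0)
R(4*(-2)) - B = 0 - 1*(-204) = 0 + 204 = 204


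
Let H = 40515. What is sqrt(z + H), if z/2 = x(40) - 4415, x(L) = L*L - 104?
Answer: 3*sqrt(3853) ≈ 186.22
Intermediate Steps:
x(L) = -104 + L**2 (x(L) = L**2 - 104 = -104 + L**2)
z = -5838 (z = 2*((-104 + 40**2) - 4415) = 2*((-104 + 1600) - 4415) = 2*(1496 - 4415) = 2*(-2919) = -5838)
sqrt(z + H) = sqrt(-5838 + 40515) = sqrt(34677) = 3*sqrt(3853)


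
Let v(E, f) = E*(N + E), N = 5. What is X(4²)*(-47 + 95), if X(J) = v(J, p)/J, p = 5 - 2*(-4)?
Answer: 1008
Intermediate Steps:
p = 13 (p = 5 + 8 = 13)
v(E, f) = E*(5 + E)
X(J) = 5 + J (X(J) = (J*(5 + J))/J = 5 + J)
X(4²)*(-47 + 95) = (5 + 4²)*(-47 + 95) = (5 + 16)*48 = 21*48 = 1008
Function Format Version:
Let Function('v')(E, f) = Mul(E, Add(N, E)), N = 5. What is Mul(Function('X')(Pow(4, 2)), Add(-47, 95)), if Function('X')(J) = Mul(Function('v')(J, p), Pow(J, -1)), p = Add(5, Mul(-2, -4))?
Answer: 1008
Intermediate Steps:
p = 13 (p = Add(5, 8) = 13)
Function('v')(E, f) = Mul(E, Add(5, E))
Function('X')(J) = Add(5, J) (Function('X')(J) = Mul(Mul(J, Add(5, J)), Pow(J, -1)) = Add(5, J))
Mul(Function('X')(Pow(4, 2)), Add(-47, 95)) = Mul(Add(5, Pow(4, 2)), Add(-47, 95)) = Mul(Add(5, 16), 48) = Mul(21, 48) = 1008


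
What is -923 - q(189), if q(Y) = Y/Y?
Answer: -924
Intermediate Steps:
q(Y) = 1
-923 - q(189) = -923 - 1*1 = -923 - 1 = -924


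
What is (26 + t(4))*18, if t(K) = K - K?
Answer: 468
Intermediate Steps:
t(K) = 0
(26 + t(4))*18 = (26 + 0)*18 = 26*18 = 468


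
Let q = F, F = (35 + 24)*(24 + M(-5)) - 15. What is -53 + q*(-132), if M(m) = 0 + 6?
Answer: -231713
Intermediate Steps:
M(m) = 6
F = 1755 (F = (35 + 24)*(24 + 6) - 15 = 59*30 - 15 = 1770 - 15 = 1755)
q = 1755
-53 + q*(-132) = -53 + 1755*(-132) = -53 - 231660 = -231713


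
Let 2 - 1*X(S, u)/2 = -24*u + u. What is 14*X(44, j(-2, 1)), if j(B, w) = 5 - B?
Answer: 4564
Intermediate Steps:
X(S, u) = 4 + 46*u (X(S, u) = 4 - 2*(-24*u + u) = 4 - (-46)*u = 4 + 46*u)
14*X(44, j(-2, 1)) = 14*(4 + 46*(5 - 1*(-2))) = 14*(4 + 46*(5 + 2)) = 14*(4 + 46*7) = 14*(4 + 322) = 14*326 = 4564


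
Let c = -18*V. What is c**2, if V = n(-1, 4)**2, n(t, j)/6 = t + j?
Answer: 34012224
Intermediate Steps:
n(t, j) = 6*j + 6*t (n(t, j) = 6*(t + j) = 6*(j + t) = 6*j + 6*t)
V = 324 (V = (6*4 + 6*(-1))**2 = (24 - 6)**2 = 18**2 = 324)
c = -5832 (c = -18*324 = -5832)
c**2 = (-5832)**2 = 34012224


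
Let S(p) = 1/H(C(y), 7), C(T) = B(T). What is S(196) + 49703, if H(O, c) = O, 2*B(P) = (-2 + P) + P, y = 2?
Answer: 49704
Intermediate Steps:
B(P) = -1 + P (B(P) = ((-2 + P) + P)/2 = (-2 + 2*P)/2 = -1 + P)
C(T) = -1 + T
S(p) = 1 (S(p) = 1/(-1 + 2) = 1/1 = 1)
S(196) + 49703 = 1 + 49703 = 49704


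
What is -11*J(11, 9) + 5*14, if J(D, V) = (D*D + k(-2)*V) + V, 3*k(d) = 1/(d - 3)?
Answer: -6767/5 ≈ -1353.4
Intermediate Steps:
k(d) = 1/(3*(-3 + d)) (k(d) = 1/(3*(d - 3)) = 1/(3*(-3 + d)))
J(D, V) = D² + 14*V/15 (J(D, V) = (D*D + (1/(3*(-3 - 2)))*V) + V = (D² + ((⅓)/(-5))*V) + V = (D² + ((⅓)*(-⅕))*V) + V = (D² - V/15) + V = D² + 14*V/15)
-11*J(11, 9) + 5*14 = -11*(11² + (14/15)*9) + 5*14 = -11*(121 + 42/5) + 70 = -11*647/5 + 70 = -7117/5 + 70 = -6767/5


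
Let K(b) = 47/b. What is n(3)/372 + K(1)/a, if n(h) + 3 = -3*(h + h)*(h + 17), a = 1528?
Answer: -44765/47368 ≈ -0.94505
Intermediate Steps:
n(h) = -3 - 6*h*(17 + h) (n(h) = -3 - 3*(h + h)*(h + 17) = -3 - 3*2*h*(17 + h) = -3 - 6*h*(17 + h))
n(3)/372 + K(1)/a = (-3 - 102*3 - 6*3**2)/372 + (47/1)/1528 = (-3 - 306 - 6*9)*(1/372) + (47*1)*(1/1528) = (-3 - 306 - 54)*(1/372) + 47*(1/1528) = -363*1/372 + 47/1528 = -121/124 + 47/1528 = -44765/47368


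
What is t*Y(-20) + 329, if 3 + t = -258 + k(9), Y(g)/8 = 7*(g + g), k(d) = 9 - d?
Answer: 584969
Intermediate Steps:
Y(g) = 112*g (Y(g) = 8*(7*(g + g)) = 8*(7*(2*g)) = 8*(14*g) = 112*g)
t = -261 (t = -3 + (-258 + (9 - 1*9)) = -3 + (-258 + (9 - 9)) = -3 + (-258 + 0) = -3 - 258 = -261)
t*Y(-20) + 329 = -29232*(-20) + 329 = -261*(-2240) + 329 = 584640 + 329 = 584969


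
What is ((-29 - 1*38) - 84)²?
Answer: 22801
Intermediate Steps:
((-29 - 1*38) - 84)² = ((-29 - 38) - 84)² = (-67 - 84)² = (-151)² = 22801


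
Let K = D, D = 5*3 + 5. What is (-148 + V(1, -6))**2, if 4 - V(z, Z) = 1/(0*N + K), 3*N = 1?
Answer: 8300161/400 ≈ 20750.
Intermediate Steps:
N = 1/3 (N = (1/3)*1 = 1/3 ≈ 0.33333)
D = 20 (D = 15 + 5 = 20)
K = 20
V(z, Z) = 79/20 (V(z, Z) = 4 - 1/(0*(1/3) + 20) = 4 - 1/(0 + 20) = 4 - 1/20 = 79/20)
(-148 + V(1, -6))**2 = (-148 + 79/20)**2 = (-2881/20)**2 = 8300161/400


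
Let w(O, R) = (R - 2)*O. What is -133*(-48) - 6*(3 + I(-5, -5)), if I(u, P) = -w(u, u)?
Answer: 6576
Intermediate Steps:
w(O, R) = O*(-2 + R) (w(O, R) = (-2 + R)*O = O*(-2 + R))
I(u, P) = -u*(-2 + u)
-133*(-48) - 6*(3 + I(-5, -5)) = -133*(-48) - 6*(3 - 5*(2 - 1*(-5))) = 6384 - 6*(3 - 5*(2 + 5)) = 6384 - 6*(3 - 5*7) = 6384 - 6*(3 - 35) = 6384 - 6*(-32) = 6384 + 192 = 6576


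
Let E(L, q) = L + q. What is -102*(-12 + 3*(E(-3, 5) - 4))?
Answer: 1836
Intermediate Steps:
-102*(-12 + 3*(E(-3, 5) - 4)) = -102*(-12 + 3*((-3 + 5) - 4)) = -102*(-12 + 3*(2 - 4)) = -102*(-12 + 3*(-2)) = -102*(-12 - 6) = -102*(-18) = 1836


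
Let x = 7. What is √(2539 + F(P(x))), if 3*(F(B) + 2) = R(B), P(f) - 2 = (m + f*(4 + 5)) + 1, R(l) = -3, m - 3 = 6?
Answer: 2*√634 ≈ 50.359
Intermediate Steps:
m = 9 (m = 3 + 6 = 9)
P(f) = 12 + 9*f (P(f) = 2 + ((9 + f*(4 + 5)) + 1) = 2 + ((9 + f*9) + 1) = 2 + ((9 + 9*f) + 1) = 2 + (10 + 9*f) = 12 + 9*f)
F(B) = -3 (F(B) = -2 + (⅓)*(-3) = -2 - 1 = -3)
√(2539 + F(P(x))) = √(2539 - 3) = √2536 = 2*√634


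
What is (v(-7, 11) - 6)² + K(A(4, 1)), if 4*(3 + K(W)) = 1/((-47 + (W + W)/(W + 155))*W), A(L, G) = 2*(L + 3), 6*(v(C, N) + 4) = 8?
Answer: 287661239/3989160 ≈ 72.111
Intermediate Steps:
v(C, N) = -8/3 (v(C, N) = -4 + (⅙)*8 = -4 + 4/3 = -8/3)
A(L, G) = 6 + 2*L (A(L, G) = 2*(3 + L) = 6 + 2*L)
K(W) = -3 + 1/(4*W*(-47 + 2*W/(155 + W))) (K(W) = -3 + (1/((-47 + (W + W)/(W + 155))*W))/4 = -3 + (1/((-47 + (2*W)/(155 + W))*W))/4 = -3 + (1/((-47 + 2*W/(155 + W))*W))/4 = -3 + (1/(W*(-47 + 2*W/(155 + W))))/4 = -3 + 1/(4*W*(-47 + 2*W/(155 + W))))
(v(-7, 11) - 6)² + K(A(4, 1)) = (-8/3 - 6)² + (-155 - 87421*(6 + 2*4) - 540*(6 + 2*4)²)/(20*(6 + 2*4)*(1457 + 9*(6 + 2*4))) = (-26/3)² + (-155 - 87421*(6 + 8) - 540*(6 + 8)²)/(20*(6 + 8)*(1457 + 9*(6 + 8))) = 676/9 + (1/20)*(-155 - 87421*14 - 540*14²)/(14*(1457 + 9*14)) = 676/9 + (1/20)*(1/14)*(-155 - 1223894 - 540*196)/(1457 + 126) = 676/9 + (1/20)*(1/14)*(-155 - 1223894 - 105840)/1583 = 676/9 + (1/20)*(1/14)*(1/1583)*(-1329889) = 676/9 - 1329889/443240 = 287661239/3989160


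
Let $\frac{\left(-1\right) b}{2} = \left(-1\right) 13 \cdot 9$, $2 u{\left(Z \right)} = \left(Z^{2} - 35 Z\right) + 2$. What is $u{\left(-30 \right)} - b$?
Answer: $742$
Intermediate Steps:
$u{\left(Z \right)} = 1 + \frac{Z^{2}}{2} - \frac{35 Z}{2}$ ($u{\left(Z \right)} = \frac{\left(Z^{2} - 35 Z\right) + 2}{2} = \frac{2 + Z^{2} - 35 Z}{2} = 1 + \frac{Z^{2}}{2} - \frac{35 Z}{2}$)
$b = 234$ ($b = - 2 \left(-1\right) 13 \cdot 9 = - 2 \left(\left(-13\right) 9\right) = \left(-2\right) \left(-117\right) = 234$)
$u{\left(-30 \right)} - b = \left(1 + \frac{\left(-30\right)^{2}}{2} - -525\right) - 234 = \left(1 + \frac{1}{2} \cdot 900 + 525\right) - 234 = \left(1 + 450 + 525\right) - 234 = 976 - 234 = 742$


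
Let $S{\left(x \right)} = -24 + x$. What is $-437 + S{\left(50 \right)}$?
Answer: $-411$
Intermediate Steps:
$-437 + S{\left(50 \right)} = -437 + \left(-24 + 50\right) = -437 + 26 = -411$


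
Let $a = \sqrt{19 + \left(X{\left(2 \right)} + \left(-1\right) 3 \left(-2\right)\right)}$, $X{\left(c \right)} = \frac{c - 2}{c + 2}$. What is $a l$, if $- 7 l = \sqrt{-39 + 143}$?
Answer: $- \frac{10 \sqrt{26}}{7} \approx -7.2843$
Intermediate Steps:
$X{\left(c \right)} = \frac{-2 + c}{2 + c}$
$a = 5$ ($a = \sqrt{19 + \left(\frac{-2 + 2}{2 + 2} + \left(-1\right) 3 \left(-2\right)\right)} = \sqrt{19 + \left(\frac{1}{4} \cdot 0 - -6\right)} = \sqrt{19 + \left(\frac{1}{4} \cdot 0 + 6\right)} = \sqrt{19 + \left(0 + 6\right)} = \sqrt{19 + 6} = \sqrt{25} = 5$)
$l = - \frac{2 \sqrt{26}}{7}$ ($l = - \frac{\sqrt{-39 + 143}}{7} = - \frac{\sqrt{104}}{7} = - \frac{2 \sqrt{26}}{7} \approx -1.4569$)
$a l = 5 \left(- \frac{2 \sqrt{26}}{7}\right) = - \frac{10 \sqrt{26}}{7}$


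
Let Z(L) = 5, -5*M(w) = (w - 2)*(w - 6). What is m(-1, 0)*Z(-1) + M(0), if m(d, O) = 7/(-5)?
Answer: -47/5 ≈ -9.4000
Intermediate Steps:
M(w) = -(-6 + w)*(-2 + w)/5 (M(w) = -(w - 2)*(w - 6)/5 = -(-2 + w)*(-6 + w)/5 = -(-6 + w)*(-2 + w)/5)
m(d, O) = -7/5 (m(d, O) = 7*(-1/5) = -7/5)
m(-1, 0)*Z(-1) + M(0) = -7/5*5 + (-12/5 - 1/5*0**2 + (8/5)*0) = -7 + (-12/5 - 1/5*0 + 0) = -7 + (-12/5 + 0 + 0) = -7 - 12/5 = -47/5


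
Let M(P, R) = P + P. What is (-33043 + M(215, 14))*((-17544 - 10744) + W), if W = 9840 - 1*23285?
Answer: 1361038329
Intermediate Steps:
M(P, R) = 2*P
W = -13445 (W = 9840 - 23285 = -13445)
(-33043 + M(215, 14))*((-17544 - 10744) + W) = (-33043 + 2*215)*((-17544 - 10744) - 13445) = (-33043 + 430)*(-28288 - 13445) = -32613*(-41733) = 1361038329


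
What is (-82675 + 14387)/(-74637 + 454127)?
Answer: -34144/189745 ≈ -0.17995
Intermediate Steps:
(-82675 + 14387)/(-74637 + 454127) = -68288/379490 = -68288*1/379490 = -34144/189745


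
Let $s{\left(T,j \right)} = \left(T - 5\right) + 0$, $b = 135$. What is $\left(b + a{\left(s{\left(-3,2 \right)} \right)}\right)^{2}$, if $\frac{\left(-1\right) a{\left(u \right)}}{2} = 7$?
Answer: $14641$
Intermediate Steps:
$s{\left(T,j \right)} = -5 + T$ ($s{\left(T,j \right)} = \left(-5 + T\right) + 0 = -5 + T$)
$a{\left(u \right)} = -14$ ($a{\left(u \right)} = \left(-2\right) 7 = -14$)
$\left(b + a{\left(s{\left(-3,2 \right)} \right)}\right)^{2} = \left(135 - 14\right)^{2} = 121^{2} = 14641$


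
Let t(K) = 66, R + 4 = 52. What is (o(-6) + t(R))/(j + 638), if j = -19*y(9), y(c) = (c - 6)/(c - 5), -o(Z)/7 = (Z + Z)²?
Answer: -3768/2495 ≈ -1.5102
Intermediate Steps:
R = 48 (R = -4 + 52 = 48)
o(Z) = -28*Z² (o(Z) = -7*(Z + Z)² = -7*4*Z² = -28*Z²)
y(c) = (-6 + c)/(-5 + c)
j = -57/4 (j = -19*(-6 + 9)/(-5 + 9) = -19*3/4 = -19*¾ = -57/4 ≈ -14.250)
(o(-6) + t(R))/(j + 638) = (-28*(-6)² + 66)/(-57/4 + 638) = (-28*36 + 66)/(2495/4) = (-1008 + 66)*(4/2495) = -942*4/2495 = -3768/2495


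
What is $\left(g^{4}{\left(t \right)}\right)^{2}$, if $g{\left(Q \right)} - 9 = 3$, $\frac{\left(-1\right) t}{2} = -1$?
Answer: $429981696$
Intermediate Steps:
$t = 2$ ($t = \left(-2\right) \left(-1\right) = 2$)
$g{\left(Q \right)} = 12$ ($g{\left(Q \right)} = 9 + 3 = 12$)
$\left(g^{4}{\left(t \right)}\right)^{2} = \left(12^{4}\right)^{2} = 20736^{2} = 429981696$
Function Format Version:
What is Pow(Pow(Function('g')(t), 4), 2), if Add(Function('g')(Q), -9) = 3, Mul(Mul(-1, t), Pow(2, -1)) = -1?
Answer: 429981696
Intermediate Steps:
t = 2 (t = Mul(-2, -1) = 2)
Function('g')(Q) = 12 (Function('g')(Q) = Add(9, 3) = 12)
Pow(Pow(Function('g')(t), 4), 2) = Pow(Pow(12, 4), 2) = Pow(20736, 2) = 429981696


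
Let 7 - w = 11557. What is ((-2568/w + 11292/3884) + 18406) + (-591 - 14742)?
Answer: 5749824638/1869175 ≈ 3076.1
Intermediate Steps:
w = -11550 (w = 7 - 1*11557 = 7 - 11557 = -11550)
((-2568/w + 11292/3884) + 18406) + (-591 - 14742) = ((-2568/(-11550) + 11292/3884) + 18406) + (-591 - 14742) = ((-2568*(-1/11550) + 11292*(1/3884)) + 18406) - 15333 = ((428/1925 + 2823/971) + 18406) - 15333 = (5849863/1869175 + 18406) - 15333 = 34409884913/1869175 - 15333 = 5749824638/1869175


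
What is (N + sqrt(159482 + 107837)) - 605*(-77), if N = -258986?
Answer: -212401 + sqrt(267319) ≈ -2.1188e+5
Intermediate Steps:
(N + sqrt(159482 + 107837)) - 605*(-77) = (-258986 + sqrt(159482 + 107837)) - 605*(-77) = (-258986 + sqrt(267319)) + 46585 = -212401 + sqrt(267319)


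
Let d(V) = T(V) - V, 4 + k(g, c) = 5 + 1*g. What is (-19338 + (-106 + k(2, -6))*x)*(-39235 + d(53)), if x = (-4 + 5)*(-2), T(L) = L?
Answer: 750644020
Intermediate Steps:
k(g, c) = 1 + g (k(g, c) = -4 + (5 + 1*g) = -4 + (5 + g) = 1 + g)
x = -2 (x = 1*(-2) = -2)
d(V) = 0 (d(V) = V - V = 0)
(-19338 + (-106 + k(2, -6))*x)*(-39235 + d(53)) = (-19338 + (-106 + (1 + 2))*(-2))*(-39235 + 0) = (-19338 + (-106 + 3)*(-2))*(-39235) = (-19338 - 103*(-2))*(-39235) = (-19338 + 206)*(-39235) = -19132*(-39235) = 750644020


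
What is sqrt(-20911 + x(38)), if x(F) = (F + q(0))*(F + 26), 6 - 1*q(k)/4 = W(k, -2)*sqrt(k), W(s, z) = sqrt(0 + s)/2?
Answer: I*sqrt(16943) ≈ 130.17*I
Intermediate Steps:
W(s, z) = sqrt(s)/2 (W(s, z) = sqrt(s)*(1/2) = sqrt(s)/2)
q(k) = 24 - 2*k (q(k) = 24 - 4*sqrt(k)/2*sqrt(k) = 24 - 2*k)
x(F) = (24 + F)*(26 + F) (x(F) = (F + (24 - 2*0))*(F + 26) = (F + (24 + 0))*(26 + F) = (F + 24)*(26 + F) = (24 + F)*(26 + F))
sqrt(-20911 + x(38)) = sqrt(-20911 + (624 + 38**2 + 50*38)) = sqrt(-20911 + (624 + 1444 + 1900)) = sqrt(-20911 + 3968) = sqrt(-16943) = I*sqrt(16943)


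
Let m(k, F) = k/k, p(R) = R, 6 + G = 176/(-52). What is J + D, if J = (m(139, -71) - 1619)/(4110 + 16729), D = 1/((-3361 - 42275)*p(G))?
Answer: -9008092949/116023049688 ≈ -0.077641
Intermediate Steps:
G = -122/13 (G = -6 + 176/(-52) = -6 + 176*(-1/52) = -6 - 44/13 = -122/13 ≈ -9.3846)
m(k, F) = 1
D = 13/5567592 (D = 1/((-3361 - 42275)*(-122/13)) = -13/122/(-45636) = -1/45636*(-13/122) = 13/5567592 ≈ 2.3349e-6)
J = -1618/20839 (J = (1 - 1619)/(4110 + 16729) = -1618/20839 ≈ -0.077643)
J + D = -1618/20839 + 13/5567592 = -9008092949/116023049688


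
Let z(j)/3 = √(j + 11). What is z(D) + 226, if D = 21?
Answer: 226 + 12*√2 ≈ 242.97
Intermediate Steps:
z(j) = 3*√(11 + j) (z(j) = 3*√(j + 11) = 3*√(11 + j))
z(D) + 226 = 3*√(11 + 21) + 226 = 3*√32 + 226 = 3*(4*√2) + 226 = 12*√2 + 226 = 226 + 12*√2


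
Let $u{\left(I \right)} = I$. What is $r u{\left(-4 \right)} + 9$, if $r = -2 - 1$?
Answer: $21$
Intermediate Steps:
$r = -3$ ($r = -2 - 1 = -3$)
$r u{\left(-4 \right)} + 9 = \left(-3\right) \left(-4\right) + 9 = 12 + 9 = 21$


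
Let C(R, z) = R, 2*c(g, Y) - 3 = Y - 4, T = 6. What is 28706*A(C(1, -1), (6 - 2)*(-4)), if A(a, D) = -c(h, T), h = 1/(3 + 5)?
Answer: -71765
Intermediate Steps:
h = ⅛ (h = 1/8 = ⅛ ≈ 0.12500)
c(g, Y) = -½ + Y/2 (c(g, Y) = 3/2 + (Y - 4)/2 = 3/2 + (-4 + Y)/2 = 3/2 + (-2 + Y/2) = -½ + Y/2)
A(a, D) = -5/2 (A(a, D) = -(-½ + (½)*6) = -(-½ + 3) = -1*5/2 = -5/2)
28706*A(C(1, -1), (6 - 2)*(-4)) = 28706*(-5/2) = -71765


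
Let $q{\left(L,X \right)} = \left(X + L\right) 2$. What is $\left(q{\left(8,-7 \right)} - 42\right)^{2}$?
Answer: $1600$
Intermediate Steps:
$q{\left(L,X \right)} = 2 L + 2 X$ ($q{\left(L,X \right)} = \left(L + X\right) 2 = 2 L + 2 X$)
$\left(q{\left(8,-7 \right)} - 42\right)^{2} = \left(\left(2 \cdot 8 + 2 \left(-7\right)\right) - 42\right)^{2} = \left(\left(16 - 14\right) - 42\right)^{2} = \left(2 - 42\right)^{2} = \left(-40\right)^{2} = 1600$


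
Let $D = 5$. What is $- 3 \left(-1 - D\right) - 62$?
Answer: $-44$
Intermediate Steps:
$- 3 \left(-1 - D\right) - 62 = - 3 \left(-1 - 5\right) - 62 = \left(-3\right) \left(-6\right) - 62 = 18 - 62 = -44$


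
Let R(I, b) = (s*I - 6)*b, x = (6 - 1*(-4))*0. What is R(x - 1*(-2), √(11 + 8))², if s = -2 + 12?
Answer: 3724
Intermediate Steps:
s = 10
x = 0 (x = (6 + 4)*0 = 10*0 = 0)
R(I, b) = b*(-6 + 10*I) (R(I, b) = (10*I - 6)*b = (-6 + 10*I)*b = b*(-6 + 10*I))
R(x - 1*(-2), √(11 + 8))² = (2*√(11 + 8)*(-3 + 5*(0 - 1*(-2))))² = (2*√19*(-3 + 5*(0 + 2)))² = (2*√19*(-3 + 5*2))² = (2*√19*(-3 + 10))² = (2*√19*7)² = (14*√19)² = 3724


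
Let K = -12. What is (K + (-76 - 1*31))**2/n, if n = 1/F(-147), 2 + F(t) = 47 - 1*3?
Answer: 594762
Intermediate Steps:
F(t) = 42 (F(t) = -2 + (47 - 1*3) = -2 + (47 - 3) = -2 + 44 = 42)
n = 1/42 ≈ 0.023810
(K + (-76 - 1*31))**2/n = (-12 + (-76 - 1*31))**2/(1/42) = (-12 + (-76 - 31))**2*42 = (-12 - 107)**2*42 = (-119)**2*42 = 14161*42 = 594762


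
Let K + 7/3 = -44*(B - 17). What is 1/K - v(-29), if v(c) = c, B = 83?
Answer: 252848/8719 ≈ 29.000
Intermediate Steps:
K = -8719/3 (K = -7/3 - 44*(83 - 17) = -7/3 - 44*66 = -7/3 - 2904 = -8719/3 ≈ -2906.3)
1/K - v(-29) = 1/(-8719/3) - 1*(-29) = -3/8719 + 29 = 252848/8719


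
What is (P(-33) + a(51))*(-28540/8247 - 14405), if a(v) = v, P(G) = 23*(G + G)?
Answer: 58106195175/2749 ≈ 2.1137e+7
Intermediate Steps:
P(G) = 46*G (P(G) = 23*(2*G) = 46*G)
(P(-33) + a(51))*(-28540/8247 - 14405) = (46*(-33) + 51)*(-28540/8247 - 14405) = (-1518 + 51)*(-28540*1/8247 - 14405) = -1467*(-28540/8247 - 14405) = -1467*(-118826575/8247) = 58106195175/2749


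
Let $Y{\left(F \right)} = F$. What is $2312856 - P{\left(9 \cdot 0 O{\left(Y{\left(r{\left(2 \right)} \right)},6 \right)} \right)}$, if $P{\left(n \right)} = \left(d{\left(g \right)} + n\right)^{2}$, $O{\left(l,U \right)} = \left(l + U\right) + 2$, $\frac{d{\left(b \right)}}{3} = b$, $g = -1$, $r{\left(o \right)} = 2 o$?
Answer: $2312847$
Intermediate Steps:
$d{\left(b \right)} = 3 b$
$O{\left(l,U \right)} = 2 + U + l$ ($O{\left(l,U \right)} = \left(U + l\right) + 2 = 2 + U + l$)
$P{\left(n \right)} = \left(-3 + n\right)^{2}$ ($P{\left(n \right)} = \left(3 \left(-1\right) + n\right)^{2} = \left(-3 + n\right)^{2}$)
$2312856 - P{\left(9 \cdot 0 O{\left(Y{\left(r{\left(2 \right)} \right)},6 \right)} \right)} = 2312856 - \left(-3 + 9 \cdot 0 \left(2 + 6 + 2 \cdot 2\right)\right)^{2} = 2312856 - \left(-3 + 0 \left(2 + 6 + 4\right)\right)^{2} = 2312856 - \left(-3 + 0 \cdot 12\right)^{2} = 2312856 - \left(-3 + 0\right)^{2} = 2312856 - \left(-3\right)^{2} = 2312856 - 9 = 2312847$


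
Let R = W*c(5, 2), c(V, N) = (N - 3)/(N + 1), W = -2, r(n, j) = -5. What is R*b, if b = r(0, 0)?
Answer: -10/3 ≈ -3.3333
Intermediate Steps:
c(V, N) = (-3 + N)/(1 + N)
b = -5
R = ⅔ (R = -2*(-3 + 2)/(1 + 2) = -2*(-1)/3 = -2*(-⅓) = ⅔ ≈ 0.66667)
R*b = (⅔)*(-5) = -10/3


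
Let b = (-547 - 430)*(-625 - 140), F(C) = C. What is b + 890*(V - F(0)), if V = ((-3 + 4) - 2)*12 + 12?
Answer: 747405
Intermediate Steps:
V = 0 (V = (1 - 2)*12 + 12 = -1*12 + 12 = -12 + 12 = 0)
b = 747405 (b = -977*(-765) = 747405)
b + 890*(V - F(0)) = 747405 + 890*(0 - 1*0) = 747405 + 890*(0 + 0) = 747405 + 890*0 = 747405 + 0 = 747405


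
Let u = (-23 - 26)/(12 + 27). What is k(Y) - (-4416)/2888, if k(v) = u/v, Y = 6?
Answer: 111479/84474 ≈ 1.3197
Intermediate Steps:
u = -49/39 ≈ -1.2564
k(v) = -49/(39*v)
k(Y) - (-4416)/2888 = -49/39/6 - (-4416)/2888 = -49/39*⅙ - (-4416)/2888 = -49/234 - 1*(-552/361) = -49/234 + 552/361 = 111479/84474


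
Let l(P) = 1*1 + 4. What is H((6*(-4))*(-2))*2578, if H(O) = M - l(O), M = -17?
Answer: -56716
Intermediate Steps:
l(P) = 5 (l(P) = 1 + 4 = 5)
H(O) = -22 (H(O) = -17 - 1*5 = -17 - 5 = -22)
H((6*(-4))*(-2))*2578 = -22*2578 = -56716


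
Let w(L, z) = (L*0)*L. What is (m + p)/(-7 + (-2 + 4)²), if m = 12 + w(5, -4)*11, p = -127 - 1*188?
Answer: 101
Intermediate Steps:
p = -315 (p = -127 - 188 = -315)
w(L, z) = 0 (w(L, z) = 0*L = 0)
m = 12 (m = 12 + 0*11 = 12 + 0 = 12)
(m + p)/(-7 + (-2 + 4)²) = (12 - 315)/(-7 + (-2 + 4)²) = -303/(-7 + 2²) = -303/(-7 + 4) = -303/(-3) = -303*(-⅓) = 101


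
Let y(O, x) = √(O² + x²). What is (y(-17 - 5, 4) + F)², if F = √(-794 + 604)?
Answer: 310 + 100*I*√38 ≈ 310.0 + 616.44*I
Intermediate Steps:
F = I*√190 (F = √(-190) = I*√190 ≈ 13.784*I)
(y(-17 - 5, 4) + F)² = (√((-17 - 5)² + 4²) + I*√190)² = (√((-22)² + 16) + I*√190)² = (√(484 + 16) + I*√190)² = (√500 + I*√190)² = (10*√5 + I*√190)²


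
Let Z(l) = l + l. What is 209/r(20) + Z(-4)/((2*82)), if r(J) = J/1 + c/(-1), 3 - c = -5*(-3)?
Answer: 8505/1312 ≈ 6.4825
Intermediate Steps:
c = -12 (c = 3 - (-5)*(-3) = 3 - 1*15 = 3 - 15 = -12)
Z(l) = 2*l
r(J) = 12 + J (r(J) = J/1 - 12/(-1) = J*1 - 12*(-1) = J + 12 = 12 + J)
209/r(20) + Z(-4)/((2*82)) = 209/(12 + 20) + (2*(-4))/((2*82)) = 209/32 - 8/164 = 209*(1/32) - 8*1/164 = 209/32 - 2/41 = 8505/1312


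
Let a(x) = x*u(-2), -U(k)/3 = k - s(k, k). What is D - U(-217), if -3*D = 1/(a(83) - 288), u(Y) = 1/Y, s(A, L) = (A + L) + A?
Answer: 2574056/1977 ≈ 1302.0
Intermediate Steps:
s(A, L) = L + 2*A
U(k) = 6*k (U(k) = -3*(k - (k + 2*k)) = -3*(k - 3*k) = -(-6)*k = 6*k)
a(x) = -x/2 (a(x) = x/(-2) = x*(-½) = -x/2)
D = 2/1977 (D = -1/(3*(-½*83 - 288)) = -1/(3*(-83/2 - 288)) = -1/(3*(-659/2)) = -⅓*(-2/659) = 2/1977 ≈ 0.0010116)
D - U(-217) = 2/1977 - 6*(-217) = 2/1977 - 1*(-1302) = 2/1977 + 1302 = 2574056/1977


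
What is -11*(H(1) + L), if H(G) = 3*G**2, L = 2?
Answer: -55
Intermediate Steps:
-11*(H(1) + L) = -11*(3*1**2 + 2) = -11*(3*1 + 2) = -11*(3 + 2) = -11*5 = -55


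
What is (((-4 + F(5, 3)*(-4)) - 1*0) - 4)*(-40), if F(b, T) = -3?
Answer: -160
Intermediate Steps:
(((-4 + F(5, 3)*(-4)) - 1*0) - 4)*(-40) = (((-4 - 3*(-4)) - 1*0) - 4)*(-40) = (((-4 + 12) + 0) - 4)*(-40) = ((8 + 0) - 4)*(-40) = (8 - 4)*(-40) = 4*(-40) = -160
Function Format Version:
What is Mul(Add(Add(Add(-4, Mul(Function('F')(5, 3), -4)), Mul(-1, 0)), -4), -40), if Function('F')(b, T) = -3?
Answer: -160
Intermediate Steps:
Mul(Add(Add(Add(-4, Mul(Function('F')(5, 3), -4)), Mul(-1, 0)), -4), -40) = Mul(Add(Add(Add(-4, Mul(-3, -4)), Mul(-1, 0)), -4), -40) = Mul(Add(Add(Add(-4, 12), 0), -4), -40) = Mul(Add(Add(8, 0), -4), -40) = Mul(Add(8, -4), -40) = Mul(4, -40) = -160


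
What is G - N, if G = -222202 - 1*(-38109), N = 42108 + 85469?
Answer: -311670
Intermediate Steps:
N = 127577
G = -184093 (G = -222202 + 38109 = -184093)
G - N = -184093 - 1*127577 = -184093 - 127577 = -311670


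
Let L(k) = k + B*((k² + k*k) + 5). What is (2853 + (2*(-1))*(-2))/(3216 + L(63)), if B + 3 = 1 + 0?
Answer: -2857/12607 ≈ -0.22662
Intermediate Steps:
B = -2 (B = -3 + (1 + 0) = -3 + 1 = -2)
L(k) = -10 + k - 4*k² (L(k) = k - 2*((k² + k*k) + 5) = k - 2*((k² + k²) + 5) = k - 2*(2*k² + 5) = k - 2*(5 + 2*k²) = k + (-10 - 4*k²) = -10 + k - 4*k²)
(2853 + (2*(-1))*(-2))/(3216 + L(63)) = (2853 + (2*(-1))*(-2))/(3216 + (-10 + 63 - 4*63²)) = (2853 - 2*(-2))/(3216 + (-10 + 63 - 4*3969)) = (2853 + 4)/(3216 + (-10 + 63 - 15876)) = 2857/(3216 - 15823) = 2857/(-12607) = 2857*(-1/12607) = -2857/12607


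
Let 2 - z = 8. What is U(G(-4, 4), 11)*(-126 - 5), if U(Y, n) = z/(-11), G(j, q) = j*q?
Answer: -786/11 ≈ -71.455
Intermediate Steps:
z = -6 (z = 2 - 1*8 = 2 - 8 = -6)
U(Y, n) = 6/11 (U(Y, n) = -6/(-11) = -6*(-1/11) = 6/11)
U(G(-4, 4), 11)*(-126 - 5) = 6*(-126 - 5)/11 = (6/11)*(-131) = -786/11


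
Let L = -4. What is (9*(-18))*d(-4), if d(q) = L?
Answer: 648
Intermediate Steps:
d(q) = -4
(9*(-18))*d(-4) = (9*(-18))*(-4) = -162*(-4) = 648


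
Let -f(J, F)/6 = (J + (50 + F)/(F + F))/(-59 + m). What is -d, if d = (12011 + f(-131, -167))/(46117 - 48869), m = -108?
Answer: 83710967/19187632 ≈ 4.3628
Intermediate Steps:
f(J, F) = 6*J/167 + 3*(50 + F)/(167*F) (f(J, F) = -6*(J + (50 + F)/(F + F))/(-59 - 108) = -6*(J + (50 + F)/((2*F)))/(-167) = -6*(J + (50 + F)*(1/(2*F)))*(-1)/167 = -6*(J + (50 + F)/(2*F))*(-1)/167 = -6*(-J/167 - (50 + F)/(334*F)) = 6*J/167 + 3*(50 + F)/(167*F))
d = -83710967/19187632 (d = (12011 + (3/167)*(50 - 167 + 2*(-167)*(-131))/(-167))/(46117 - 48869) = (12011 + (3/167)*(-1/167)*(50 - 167 + 43754))/(-2752) = (12011 + (3/167)*(-1/167)*43637)*(-1/2752) = (12011 - 130911/27889)*(-1/2752) = (334843868/27889)*(-1/2752) = -83710967/19187632 ≈ -4.3628)
-d = -1*(-83710967/19187632) = 83710967/19187632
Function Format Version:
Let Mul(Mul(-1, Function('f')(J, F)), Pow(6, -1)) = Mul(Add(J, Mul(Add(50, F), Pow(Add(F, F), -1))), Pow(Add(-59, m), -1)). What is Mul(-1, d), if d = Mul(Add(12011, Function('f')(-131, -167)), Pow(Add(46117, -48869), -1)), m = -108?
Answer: Rational(83710967, 19187632) ≈ 4.3628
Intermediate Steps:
Function('f')(J, F) = Add(Mul(Rational(6, 167), J), Mul(Rational(3, 167), Pow(F, -1), Add(50, F))) (Function('f')(J, F) = Mul(-6, Mul(Add(J, Mul(Add(50, F), Pow(Add(F, F), -1))), Pow(Add(-59, -108), -1))) = Mul(-6, Mul(Add(J, Mul(Add(50, F), Pow(Mul(2, F), -1))), Pow(-167, -1))) = Mul(-6, Mul(Add(J, Mul(Add(50, F), Mul(Rational(1, 2), Pow(F, -1)))), Rational(-1, 167))) = Mul(-6, Mul(Add(J, Mul(Rational(1, 2), Pow(F, -1), Add(50, F))), Rational(-1, 167))) = Mul(-6, Add(Mul(Rational(-1, 167), J), Mul(Rational(-1, 334), Pow(F, -1), Add(50, F)))) = Add(Mul(Rational(6, 167), J), Mul(Rational(3, 167), Pow(F, -1), Add(50, F))))
d = Rational(-83710967, 19187632) (d = Mul(Add(12011, Mul(Rational(3, 167), Pow(-167, -1), Add(50, -167, Mul(2, -167, -131)))), Pow(Add(46117, -48869), -1)) = Mul(Add(12011, Mul(Rational(3, 167), Rational(-1, 167), Add(50, -167, 43754))), Pow(-2752, -1)) = Mul(Add(12011, Mul(Rational(3, 167), Rational(-1, 167), 43637)), Rational(-1, 2752)) = Mul(Add(12011, Rational(-130911, 27889)), Rational(-1, 2752)) = Mul(Rational(334843868, 27889), Rational(-1, 2752)) = Rational(-83710967, 19187632) ≈ -4.3628)
Mul(-1, d) = Mul(-1, Rational(-83710967, 19187632)) = Rational(83710967, 19187632)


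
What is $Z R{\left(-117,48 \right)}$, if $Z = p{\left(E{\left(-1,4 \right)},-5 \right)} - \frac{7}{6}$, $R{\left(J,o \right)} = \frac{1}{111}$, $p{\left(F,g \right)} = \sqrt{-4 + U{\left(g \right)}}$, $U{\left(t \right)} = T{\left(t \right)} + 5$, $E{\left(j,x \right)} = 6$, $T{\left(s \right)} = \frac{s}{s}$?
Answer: $- \frac{7}{666} + \frac{\sqrt{2}}{111} \approx 0.0022302$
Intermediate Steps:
$T{\left(s \right)} = 1$
$U{\left(t \right)} = 6$ ($U{\left(t \right)} = 1 + 5 = 6$)
$p{\left(F,g \right)} = \sqrt{2}$ ($p{\left(F,g \right)} = \sqrt{-4 + 6} = \sqrt{2}$)
$R{\left(J,o \right)} = \frac{1}{111}$
$Z = - \frac{7}{6} + \sqrt{2}$ ($Z = \sqrt{2} - \frac{7}{6} = - \frac{7}{6} + \sqrt{2} \approx 0.24755$)
$Z R{\left(-117,48 \right)} = \left(- \frac{7}{6} + \sqrt{2}\right) \frac{1}{111} = - \frac{7}{666} + \frac{\sqrt{2}}{111}$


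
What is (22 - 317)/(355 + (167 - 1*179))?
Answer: -295/343 ≈ -0.86006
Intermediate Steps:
(22 - 317)/(355 + (167 - 1*179)) = -295/(355 + (167 - 179)) = -295/(355 - 12) = -295/343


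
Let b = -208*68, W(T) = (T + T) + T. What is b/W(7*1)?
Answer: -14144/21 ≈ -673.52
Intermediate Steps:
W(T) = 3*T (W(T) = 2*T + T = 3*T)
b = -14144
b/W(7*1) = -14144/(3*(7*1)) = -14144/(3*7) = -14144/21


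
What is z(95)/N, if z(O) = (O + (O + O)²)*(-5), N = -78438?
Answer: 60325/26146 ≈ 2.3072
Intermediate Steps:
z(O) = -20*O² - 5*O (z(O) = (O + (2*O)²)*(-5) = (O + 4*O²)*(-5) = -20*O² - 5*O)
z(95)/N = -5*95*(1 + 4*95)/(-78438) = -5*95*(1 + 380)*(-1/78438) = -5*95*381*(-1/78438) = -180975*(-1/78438) = 60325/26146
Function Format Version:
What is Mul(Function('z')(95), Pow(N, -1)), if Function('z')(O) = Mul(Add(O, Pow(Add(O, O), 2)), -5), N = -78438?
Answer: Rational(60325, 26146) ≈ 2.3072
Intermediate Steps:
Function('z')(O) = Add(Mul(-20, Pow(O, 2)), Mul(-5, O)) (Function('z')(O) = Mul(Add(O, Pow(Mul(2, O), 2)), -5) = Mul(Add(O, Mul(4, Pow(O, 2))), -5) = Add(Mul(-20, Pow(O, 2)), Mul(-5, O)))
Mul(Function('z')(95), Pow(N, -1)) = Mul(Mul(-5, 95, Add(1, Mul(4, 95))), Pow(-78438, -1)) = Mul(Mul(-5, 95, Add(1, 380)), Rational(-1, 78438)) = Mul(Mul(-5, 95, 381), Rational(-1, 78438)) = Mul(-180975, Rational(-1, 78438)) = Rational(60325, 26146)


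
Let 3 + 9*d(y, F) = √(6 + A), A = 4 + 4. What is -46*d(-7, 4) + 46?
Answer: 184/3 - 46*√14/9 ≈ 42.209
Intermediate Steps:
A = 8
d(y, F) = -⅓ + √14/9 (d(y, F) = -⅓ + √(6 + 8)/9 = -⅓ + √14/9)
-46*d(-7, 4) + 46 = -46*(-⅓ + √14/9) + 46 = (46/3 - 46*√14/9) + 46 = 184/3 - 46*√14/9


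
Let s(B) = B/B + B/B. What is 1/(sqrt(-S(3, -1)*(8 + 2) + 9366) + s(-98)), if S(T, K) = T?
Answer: -1/4666 + sqrt(2334)/4666 ≈ 0.010140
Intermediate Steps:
s(B) = 2 (s(B) = 1 + 1 = 2)
1/(sqrt(-S(3, -1)*(8 + 2) + 9366) + s(-98)) = 1/(sqrt(-3*(8 + 2) + 9366) + 2) = 1/(sqrt(-3*10 + 9366) + 2) = 1/(sqrt(-1*30 + 9366) + 2) = 1/(sqrt(-30 + 9366) + 2) = 1/(sqrt(9336) + 2) = 1/(2*sqrt(2334) + 2) = 1/(2 + 2*sqrt(2334))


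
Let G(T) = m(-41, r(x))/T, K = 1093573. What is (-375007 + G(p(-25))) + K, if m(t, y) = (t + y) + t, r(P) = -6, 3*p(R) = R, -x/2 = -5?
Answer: 17964414/25 ≈ 7.1858e+5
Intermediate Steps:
x = 10 (x = -2*(-5) = 10)
p(R) = R/3
m(t, y) = y + 2*t
G(T) = -88/T (G(T) = (-6 + 2*(-41))/T = (-6 - 82)/T = -88/T)
(-375007 + G(p(-25))) + K = (-375007 - 88/((1/3)*(-25))) + 1093573 = (-375007 - 88/(-25/3)) + 1093573 = (-375007 - 88*(-3/25)) + 1093573 = (-375007 + 264/25) + 1093573 = -9374911/25 + 1093573 = 17964414/25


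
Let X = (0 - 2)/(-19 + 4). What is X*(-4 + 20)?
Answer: 32/15 ≈ 2.1333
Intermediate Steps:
X = 2/15 (X = -2/(-15) = -2*(-1/15) = 2/15 ≈ 0.13333)
X*(-4 + 20) = 2*(-4 + 20)/15 = (2/15)*16 = 32/15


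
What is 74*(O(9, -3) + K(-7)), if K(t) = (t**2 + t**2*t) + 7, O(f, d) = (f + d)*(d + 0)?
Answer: -22570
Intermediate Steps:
O(f, d) = d*(d + f) (O(f, d) = (d + f)*d = d*(d + f))
K(t) = 7 + t**2 + t**3 (K(t) = (t**2 + t**3) + 7 = 7 + t**2 + t**3)
74*(O(9, -3) + K(-7)) = 74*(-3*(-3 + 9) + (7 + (-7)**2 + (-7)**3)) = 74*(-3*6 + (7 + 49 - 343)) = 74*(-18 - 287) = 74*(-305) = -22570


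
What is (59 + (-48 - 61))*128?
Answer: -6400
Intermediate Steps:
(59 + (-48 - 61))*128 = (59 - 109)*128 = -50*128 = -6400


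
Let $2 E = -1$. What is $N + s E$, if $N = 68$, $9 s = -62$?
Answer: $\frac{643}{9} \approx 71.444$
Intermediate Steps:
$s = - \frac{62}{9}$ ($s = \frac{1}{9} \left(-62\right) = - \frac{62}{9} \approx -6.8889$)
$E = - \frac{1}{2}$ ($E = \frac{1}{2} \left(-1\right) = - \frac{1}{2} \approx -0.5$)
$N + s E = 68 - - \frac{31}{9} = 68 + \frac{31}{9} = \frac{643}{9}$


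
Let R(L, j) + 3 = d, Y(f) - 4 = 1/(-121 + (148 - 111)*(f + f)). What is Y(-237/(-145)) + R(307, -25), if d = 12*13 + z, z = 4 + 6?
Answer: 1024/7 ≈ 146.29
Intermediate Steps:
z = 10
Y(f) = 4 + 1/(-121 + 74*f) (Y(f) = 4 + 1/(-121 + (148 - 111)*(f + f)) = 4 + 1/(-121 + 37*(2*f)) = 4 + 1/(-121 + 74*f))
d = 166 (d = 12*13 + 10 = 156 + 10 = 166)
R(L, j) = 163 (R(L, j) = -3 + 166 = 163)
Y(-237/(-145)) + R(307, -25) = (-483 + 296*(-237/(-145)))/(-121 + 74*(-237/(-145))) + 163 = (-483 + 296*(-237*(-1/145)))/(-121 + 74*(-237*(-1/145))) + 163 = (-483 + 296*(237/145))/(-121 + 74*(237/145)) + 163 = (-483 + 70152/145)/(-121 + 17538/145) + 163 = (117/145)/(-7/145) + 163 = -145/7*117/145 + 163 = -117/7 + 163 = 1024/7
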